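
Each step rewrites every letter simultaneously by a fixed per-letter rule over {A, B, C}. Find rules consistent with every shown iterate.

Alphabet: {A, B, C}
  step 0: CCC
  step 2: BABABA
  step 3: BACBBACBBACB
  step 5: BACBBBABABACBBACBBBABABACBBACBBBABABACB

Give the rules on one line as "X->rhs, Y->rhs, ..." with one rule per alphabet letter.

  step 2 ⇒ step 3: BABABA ⇒ BA·CB·BA·CB·BA·CB
    A ↦ CB
    B ↦ BA
    C ↦ B  (constrained at step 0)

A->CB, B->BA, C->B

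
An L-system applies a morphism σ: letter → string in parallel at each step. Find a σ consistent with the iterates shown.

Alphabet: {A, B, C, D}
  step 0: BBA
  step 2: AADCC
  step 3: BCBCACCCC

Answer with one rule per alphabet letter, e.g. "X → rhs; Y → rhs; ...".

  step 2 ⇒ step 3: AADCC ⇒ BC·BC·A·CC·CC
    A ↦ BC
    C ↦ CC
    D ↦ A
    B ↦ D  (constrained at step 0)

A->BC, B->D, C->CC, D->A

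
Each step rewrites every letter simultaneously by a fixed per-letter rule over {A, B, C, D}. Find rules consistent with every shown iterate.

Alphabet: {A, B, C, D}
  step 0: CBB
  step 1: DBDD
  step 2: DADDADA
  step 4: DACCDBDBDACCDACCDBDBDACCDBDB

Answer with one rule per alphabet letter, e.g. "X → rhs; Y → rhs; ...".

  step 1 ⇒ step 2: DBDD ⇒ DA·D·DA·DA
    B ↦ D
    D ↦ DA
    A ↦ CC  (constrained at step 2)
  step 0 ⇒ step 1: CBB ⇒ DB·D·D
    C ↦ DB

A->CC, B->D, C->DB, D->DA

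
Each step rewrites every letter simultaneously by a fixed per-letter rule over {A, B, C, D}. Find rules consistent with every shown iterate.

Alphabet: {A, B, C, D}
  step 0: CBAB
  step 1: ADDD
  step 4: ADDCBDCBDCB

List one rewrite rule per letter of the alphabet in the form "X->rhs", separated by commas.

  step 0 ⇒ step 1: CBAB ⇒ A·D·D·D
    A ↦ D
    B ↦ D
    C ↦ A
    D ↦ CB  (constrained at step 1)

A->D, B->D, C->A, D->CB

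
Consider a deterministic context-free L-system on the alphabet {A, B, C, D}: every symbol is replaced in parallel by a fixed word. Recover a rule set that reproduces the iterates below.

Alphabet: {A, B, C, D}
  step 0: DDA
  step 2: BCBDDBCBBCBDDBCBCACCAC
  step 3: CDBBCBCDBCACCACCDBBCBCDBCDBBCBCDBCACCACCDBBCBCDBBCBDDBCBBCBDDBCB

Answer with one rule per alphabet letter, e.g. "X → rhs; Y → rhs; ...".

A->DD, B->CDB, C->BCB, D->CAC

  step 2 ⇒ step 3: BCBDDBCBBCBDDBCBCACCAC ⇒ CDB·BCB·CDB·CAC·CAC·CDB·BCB·CDB·CDB·BCB·CDB·CAC·CAC·CDB·BCB·CDB·BCB·DD·BCB·BCB·DD·BCB
    A ↦ DD
    B ↦ CDB
    C ↦ BCB
    D ↦ CAC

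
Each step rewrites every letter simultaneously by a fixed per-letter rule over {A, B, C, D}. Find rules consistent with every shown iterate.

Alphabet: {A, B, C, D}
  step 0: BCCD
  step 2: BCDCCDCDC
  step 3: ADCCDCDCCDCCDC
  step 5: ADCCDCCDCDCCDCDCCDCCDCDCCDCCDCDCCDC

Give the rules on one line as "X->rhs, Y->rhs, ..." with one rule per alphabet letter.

A->B, B->A, C->DC, D->C

  step 2 ⇒ step 3: BCDCCDCDC ⇒ A·DC·C·DC·DC·C·DC·C·DC
    B ↦ A
    C ↦ DC
    D ↦ C
    A ↦ B  (constrained at step 3)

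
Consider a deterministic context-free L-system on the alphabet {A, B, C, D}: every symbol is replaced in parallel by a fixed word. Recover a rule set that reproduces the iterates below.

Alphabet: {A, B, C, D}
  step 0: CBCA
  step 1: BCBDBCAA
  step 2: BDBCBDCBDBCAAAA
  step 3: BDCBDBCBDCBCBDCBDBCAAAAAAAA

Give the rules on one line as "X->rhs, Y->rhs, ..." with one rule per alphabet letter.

A->AA, B->BD, C->BC, D->C

  step 2 ⇒ step 3: BDBCBDCBDBCAAAA ⇒ BD·C·BD·BC·BD·C·BC·BD·C·BD·BC·AA·AA·AA·AA
    A ↦ AA
    B ↦ BD
    C ↦ BC
    D ↦ C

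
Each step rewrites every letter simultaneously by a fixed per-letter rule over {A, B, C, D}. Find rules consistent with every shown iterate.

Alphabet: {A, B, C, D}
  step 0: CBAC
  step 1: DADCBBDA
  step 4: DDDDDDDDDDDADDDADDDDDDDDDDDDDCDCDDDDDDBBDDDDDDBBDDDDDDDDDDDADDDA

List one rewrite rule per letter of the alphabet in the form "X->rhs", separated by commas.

A->BB, B->DC, C->DA, D->DD

  step 0 ⇒ step 1: CBAC ⇒ DA·DC·BB·DA
    A ↦ BB
    B ↦ DC
    C ↦ DA
    D ↦ DD  (constrained at step 1)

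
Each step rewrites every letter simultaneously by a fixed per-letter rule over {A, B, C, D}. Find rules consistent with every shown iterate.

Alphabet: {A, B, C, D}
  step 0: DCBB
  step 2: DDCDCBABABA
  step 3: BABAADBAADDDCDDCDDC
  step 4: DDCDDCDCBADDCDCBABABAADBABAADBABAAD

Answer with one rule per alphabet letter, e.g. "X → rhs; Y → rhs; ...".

  step 3 ⇒ step 4: BABAADBAADDDCDDCDDC ⇒ D·DC·D·DC·DC·BA·D·DC·DC·BA·BA·BA·AD·BA·BA·AD·BA·BA·AD
    A ↦ DC
    B ↦ D
    C ↦ AD
    D ↦ BA

A->DC, B->D, C->AD, D->BA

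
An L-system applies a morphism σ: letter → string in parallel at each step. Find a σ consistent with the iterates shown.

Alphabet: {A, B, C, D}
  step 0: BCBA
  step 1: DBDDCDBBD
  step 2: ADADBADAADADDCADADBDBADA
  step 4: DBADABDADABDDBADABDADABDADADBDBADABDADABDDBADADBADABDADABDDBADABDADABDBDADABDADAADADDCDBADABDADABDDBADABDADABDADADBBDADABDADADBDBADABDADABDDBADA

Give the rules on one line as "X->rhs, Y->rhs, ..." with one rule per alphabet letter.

  step 1 ⇒ step 2: DBDDCDBBD ⇒ ADA·DB·ADA·ADA·DDC·ADA·DB·DB·ADA
    B ↦ DB
    C ↦ DDC
    D ↦ ADA
  step 0 ⇒ step 1: BCBA ⇒ DB·DDC·DB·BD
    A ↦ BD

A->BD, B->DB, C->DDC, D->ADA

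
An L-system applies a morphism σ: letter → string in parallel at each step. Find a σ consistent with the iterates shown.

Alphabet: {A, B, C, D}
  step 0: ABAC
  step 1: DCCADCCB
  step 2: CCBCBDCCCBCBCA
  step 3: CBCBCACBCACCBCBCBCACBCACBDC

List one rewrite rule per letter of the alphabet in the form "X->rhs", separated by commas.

A->DC, B->CA, C->CB, D->C

  step 2 ⇒ step 3: CCBCBDCCCBCBCA ⇒ CB·CB·CA·CB·CA·C·CB·CB·CB·CA·CB·CA·CB·DC
    A ↦ DC
    B ↦ CA
    C ↦ CB
    D ↦ C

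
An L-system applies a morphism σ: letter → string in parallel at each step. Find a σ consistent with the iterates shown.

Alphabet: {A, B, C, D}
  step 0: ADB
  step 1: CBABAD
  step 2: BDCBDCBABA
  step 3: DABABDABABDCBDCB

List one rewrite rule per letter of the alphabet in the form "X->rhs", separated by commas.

  step 2 ⇒ step 3: BDCBDCBABA ⇒ D·ABA·B·D·ABA·B·D·CB·D·CB
    A ↦ CB
    B ↦ D
    C ↦ B
    D ↦ ABA

A->CB, B->D, C->B, D->ABA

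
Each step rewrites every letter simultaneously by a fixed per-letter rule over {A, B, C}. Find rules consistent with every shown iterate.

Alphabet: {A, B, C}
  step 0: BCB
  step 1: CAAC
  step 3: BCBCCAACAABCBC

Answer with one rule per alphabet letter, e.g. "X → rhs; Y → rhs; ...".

  step 0 ⇒ step 1: BCB ⇒ C·AA·C
    B ↦ C
    C ↦ AA
    A ↦ BC  (constrained at step 1)

A->BC, B->C, C->AA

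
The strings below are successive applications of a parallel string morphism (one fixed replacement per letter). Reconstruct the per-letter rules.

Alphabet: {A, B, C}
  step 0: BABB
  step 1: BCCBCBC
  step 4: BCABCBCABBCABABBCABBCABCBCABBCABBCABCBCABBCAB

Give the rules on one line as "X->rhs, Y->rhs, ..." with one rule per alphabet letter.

A->C, B->BC, C->AB

  step 0 ⇒ step 1: BABB ⇒ BC·C·BC·BC
    A ↦ C
    B ↦ BC
    C ↦ AB  (constrained at step 1)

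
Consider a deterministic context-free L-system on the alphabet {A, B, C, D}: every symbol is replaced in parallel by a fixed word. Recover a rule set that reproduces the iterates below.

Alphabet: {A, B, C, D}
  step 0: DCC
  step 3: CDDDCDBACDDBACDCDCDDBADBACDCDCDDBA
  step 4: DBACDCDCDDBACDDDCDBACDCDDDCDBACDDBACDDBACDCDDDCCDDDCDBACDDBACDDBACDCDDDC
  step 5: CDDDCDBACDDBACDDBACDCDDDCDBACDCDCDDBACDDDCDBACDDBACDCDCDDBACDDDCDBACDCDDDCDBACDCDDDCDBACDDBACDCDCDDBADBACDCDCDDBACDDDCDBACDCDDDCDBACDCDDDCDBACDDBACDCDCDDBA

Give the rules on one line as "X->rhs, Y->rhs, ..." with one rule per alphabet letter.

  step 4 ⇒ step 5: DBACDCDCDDBACDDDCDBACDCDDDCDBACDDBACDDBACDCDDDCCDDDCDBACDDBACDDBACDCDDDC ⇒ CD·DD·C·DBA·CD·DBA·CD·DBA·CD·CD·DD·C·DBA·CD·CD·CD·DBA·CD·DD·C·DBA·CD·DBA·CD·CD·CD·DBA·CD·DD·C·DBA·CD·CD·DD·C·DBA·CD·CD·DD·C·DBA·CD·DBA·CD·CD·CD·DBA·DBA·CD·CD·CD·DBA·CD·DD·C·DBA·CD·CD·DD·C·DBA·CD·CD·DD·C·DBA·CD·DBA·CD·CD·CD·DBA
    A ↦ C
    B ↦ DD
    C ↦ DBA
    D ↦ CD

A->C, B->DD, C->DBA, D->CD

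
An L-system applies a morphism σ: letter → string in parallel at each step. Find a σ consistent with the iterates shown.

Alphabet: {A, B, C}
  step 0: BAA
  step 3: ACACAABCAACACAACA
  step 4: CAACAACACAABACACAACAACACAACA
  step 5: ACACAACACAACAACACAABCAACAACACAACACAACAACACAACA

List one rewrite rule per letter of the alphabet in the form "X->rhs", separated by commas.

  step 4 ⇒ step 5: CAACAACACAABACACAACAACACAACA ⇒ A·CA·CA·A·CA·CA·A·CA·A·CA·CA·AB·CA·A·CA·A·CA·CA·A·CA·CA·A·CA·A·CA·CA·A·CA
    A ↦ CA
    B ↦ AB
    C ↦ A

A->CA, B->AB, C->A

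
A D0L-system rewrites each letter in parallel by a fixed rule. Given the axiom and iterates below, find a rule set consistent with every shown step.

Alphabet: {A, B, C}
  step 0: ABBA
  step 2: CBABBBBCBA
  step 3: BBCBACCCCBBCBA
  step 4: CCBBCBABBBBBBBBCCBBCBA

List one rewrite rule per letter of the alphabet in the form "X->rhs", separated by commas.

A->BA, B->C, C->BB

  step 3 ⇒ step 4: BBCBACCCCBBCBA ⇒ C·C·BB·C·BA·BB·BB·BB·BB·C·C·BB·C·BA
    A ↦ BA
    B ↦ C
    C ↦ BB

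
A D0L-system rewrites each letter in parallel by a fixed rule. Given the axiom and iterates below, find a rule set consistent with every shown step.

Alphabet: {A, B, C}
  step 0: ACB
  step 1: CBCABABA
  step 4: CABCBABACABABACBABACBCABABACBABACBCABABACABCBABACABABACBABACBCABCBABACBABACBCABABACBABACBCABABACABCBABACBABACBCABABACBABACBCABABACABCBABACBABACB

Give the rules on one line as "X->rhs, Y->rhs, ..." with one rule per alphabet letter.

  step 0 ⇒ step 1: ACB ⇒ CB·CAB·ABA
    A ↦ CB
    B ↦ ABA
    C ↦ CAB

A->CB, B->ABA, C->CAB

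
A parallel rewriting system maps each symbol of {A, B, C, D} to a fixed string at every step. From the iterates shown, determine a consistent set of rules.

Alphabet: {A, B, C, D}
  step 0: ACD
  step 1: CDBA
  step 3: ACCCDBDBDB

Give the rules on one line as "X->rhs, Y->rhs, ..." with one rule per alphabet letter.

A->C, B->CC, C->DB, D->A

  step 0 ⇒ step 1: ACD ⇒ C·DB·A
    A ↦ C
    C ↦ DB
    D ↦ A
    B ↦ CC  (constrained at step 1)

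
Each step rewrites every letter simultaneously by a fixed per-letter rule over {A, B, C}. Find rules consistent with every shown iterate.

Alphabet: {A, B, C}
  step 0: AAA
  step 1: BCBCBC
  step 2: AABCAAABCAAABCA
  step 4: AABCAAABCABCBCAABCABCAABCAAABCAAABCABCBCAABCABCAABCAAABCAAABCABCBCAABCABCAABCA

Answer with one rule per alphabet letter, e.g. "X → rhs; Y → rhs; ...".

A->BC, B->AA, C->BCA

  step 1 ⇒ step 2: BCBCBC ⇒ AA·BCA·AA·BCA·AA·BCA
    B ↦ AA
    C ↦ BCA
  step 0 ⇒ step 1: AAA ⇒ BC·BC·BC
    A ↦ BC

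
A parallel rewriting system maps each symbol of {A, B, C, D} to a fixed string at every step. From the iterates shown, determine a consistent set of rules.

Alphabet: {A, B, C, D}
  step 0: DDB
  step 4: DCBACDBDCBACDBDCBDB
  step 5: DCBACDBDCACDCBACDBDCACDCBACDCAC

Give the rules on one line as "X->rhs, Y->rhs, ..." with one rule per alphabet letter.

A->D, B->AC, C->B, D->DC

  step 4 ⇒ step 5: DCBACDBDCBACDBDCBDB ⇒ DC·B·AC·D·B·DC·AC·DC·B·AC·D·B·DC·AC·DC·B·AC·DC·AC
    A ↦ D
    B ↦ AC
    C ↦ B
    D ↦ DC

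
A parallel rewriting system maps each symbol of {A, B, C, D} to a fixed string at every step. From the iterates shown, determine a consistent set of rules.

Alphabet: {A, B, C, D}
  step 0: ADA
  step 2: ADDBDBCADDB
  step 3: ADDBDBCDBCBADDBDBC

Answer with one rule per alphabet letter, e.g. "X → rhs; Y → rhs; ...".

A->AD, B->C, C->B, D->DB

  step 2 ⇒ step 3: ADDBDBCADDB ⇒ AD·DB·DB·C·DB·C·B·AD·DB·DB·C
    A ↦ AD
    B ↦ C
    C ↦ B
    D ↦ DB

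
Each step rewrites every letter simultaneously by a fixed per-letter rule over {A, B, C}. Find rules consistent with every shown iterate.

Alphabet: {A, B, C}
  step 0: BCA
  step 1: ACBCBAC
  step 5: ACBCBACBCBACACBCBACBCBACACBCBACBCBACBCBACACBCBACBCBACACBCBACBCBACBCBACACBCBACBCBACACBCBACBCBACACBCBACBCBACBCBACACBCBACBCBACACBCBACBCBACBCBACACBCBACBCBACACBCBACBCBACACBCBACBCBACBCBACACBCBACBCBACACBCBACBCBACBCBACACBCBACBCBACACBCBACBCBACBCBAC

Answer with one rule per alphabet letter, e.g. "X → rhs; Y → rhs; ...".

  step 0 ⇒ step 1: BCA ⇒ AC·BCB·AC
    A ↦ AC
    B ↦ AC
    C ↦ BCB

A->AC, B->AC, C->BCB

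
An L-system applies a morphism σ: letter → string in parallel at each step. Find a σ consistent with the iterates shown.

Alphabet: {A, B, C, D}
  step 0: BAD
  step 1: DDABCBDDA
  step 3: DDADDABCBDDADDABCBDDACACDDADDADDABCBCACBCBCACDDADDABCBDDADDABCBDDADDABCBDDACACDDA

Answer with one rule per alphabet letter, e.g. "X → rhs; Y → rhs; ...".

A->BCB, B->DDA, C->CAC, D->DDA

  step 0 ⇒ step 1: BAD ⇒ DDA·BCB·DDA
    A ↦ BCB
    B ↦ DDA
    D ↦ DDA
    C ↦ CAC  (constrained at step 1)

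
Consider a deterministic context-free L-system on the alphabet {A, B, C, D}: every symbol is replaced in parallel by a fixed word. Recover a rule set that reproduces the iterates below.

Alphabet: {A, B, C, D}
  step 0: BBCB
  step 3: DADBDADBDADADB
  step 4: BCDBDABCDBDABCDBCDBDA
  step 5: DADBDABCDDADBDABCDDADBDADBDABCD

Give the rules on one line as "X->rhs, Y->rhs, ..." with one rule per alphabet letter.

  step 4 ⇒ step 5: BCDBDABCDBDABCDBCDBDA ⇒ DA·D·B·DA·B·CD·DA·D·B·DA·B·CD·DA·D·B·DA·D·B·DA·B·CD
    A ↦ CD
    B ↦ DA
    C ↦ D
    D ↦ B

A->CD, B->DA, C->D, D->B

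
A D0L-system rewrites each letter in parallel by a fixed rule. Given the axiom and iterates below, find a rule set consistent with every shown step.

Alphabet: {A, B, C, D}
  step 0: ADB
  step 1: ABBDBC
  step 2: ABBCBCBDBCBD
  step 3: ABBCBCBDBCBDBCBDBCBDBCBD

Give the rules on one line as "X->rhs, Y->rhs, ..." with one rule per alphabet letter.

  step 2 ⇒ step 3: ABBCBCBDBCBD ⇒ AB·BC·BC·BD·BC·BD·BC·BD·BC·BD·BC·BD
    A ↦ AB
    B ↦ BC
    C ↦ BD
    D ↦ BD

A->AB, B->BC, C->BD, D->BD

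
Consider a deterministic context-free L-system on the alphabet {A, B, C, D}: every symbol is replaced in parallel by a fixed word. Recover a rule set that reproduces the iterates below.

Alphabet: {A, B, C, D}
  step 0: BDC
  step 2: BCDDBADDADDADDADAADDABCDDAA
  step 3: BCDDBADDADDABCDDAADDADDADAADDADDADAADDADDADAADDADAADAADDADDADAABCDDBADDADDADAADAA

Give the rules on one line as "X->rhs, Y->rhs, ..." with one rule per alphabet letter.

  step 2 ⇒ step 3: BCDDBADDADDADDADAADDABCDDAA ⇒ BCD·DBA·DDA·DDA·BCD·DAA·DDA·DDA·DAA·DDA·DDA·DAA·DDA·DDA·DAA·DDA·DAA·DAA·DDA·DDA·DAA·BCD·DBA·DDA·DDA·DAA·DAA
    A ↦ DAA
    B ↦ BCD
    C ↦ DBA
    D ↦ DDA

A->DAA, B->BCD, C->DBA, D->DDA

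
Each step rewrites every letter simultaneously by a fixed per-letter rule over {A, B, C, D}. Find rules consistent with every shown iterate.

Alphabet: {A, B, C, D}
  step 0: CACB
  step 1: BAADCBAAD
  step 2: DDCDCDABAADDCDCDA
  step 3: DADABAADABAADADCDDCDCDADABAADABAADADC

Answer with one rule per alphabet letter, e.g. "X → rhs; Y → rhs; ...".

  step 2 ⇒ step 3: DDCDCDABAADDCDCDA ⇒ DA·DA·BAA·DA·BAA·DA·DC·D·DC·DC·DA·DA·BAA·DA·BAA·DA·DC
    A ↦ DC
    B ↦ D
    C ↦ BAA
    D ↦ DA

A->DC, B->D, C->BAA, D->DA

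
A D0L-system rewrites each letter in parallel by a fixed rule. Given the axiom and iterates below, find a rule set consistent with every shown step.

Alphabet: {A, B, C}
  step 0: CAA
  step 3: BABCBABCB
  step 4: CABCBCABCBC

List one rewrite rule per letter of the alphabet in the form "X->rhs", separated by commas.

  step 3 ⇒ step 4: BABCBABCB ⇒ C·AB·C·B·C·AB·C·B·C
    A ↦ AB
    B ↦ C
    C ↦ B

A->AB, B->C, C->B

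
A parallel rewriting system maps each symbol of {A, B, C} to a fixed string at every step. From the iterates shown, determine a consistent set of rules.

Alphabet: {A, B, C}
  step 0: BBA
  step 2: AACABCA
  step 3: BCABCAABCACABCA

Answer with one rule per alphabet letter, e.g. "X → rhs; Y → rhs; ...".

A->BCA, B->C, C->A

  step 2 ⇒ step 3: AACABCA ⇒ BCA·BCA·A·BCA·C·A·BCA
    A ↦ BCA
    B ↦ C
    C ↦ A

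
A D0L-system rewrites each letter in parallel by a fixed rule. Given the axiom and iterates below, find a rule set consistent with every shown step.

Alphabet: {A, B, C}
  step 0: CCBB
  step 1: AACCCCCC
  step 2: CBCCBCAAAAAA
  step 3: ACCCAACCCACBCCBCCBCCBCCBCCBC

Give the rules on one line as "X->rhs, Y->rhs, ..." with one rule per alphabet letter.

  step 2 ⇒ step 3: CBCCBCAAAAAA ⇒ A·CCC·A·A·CCC·A·CBC·CBC·CBC·CBC·CBC·CBC
    A ↦ CBC
    B ↦ CCC
    C ↦ A

A->CBC, B->CCC, C->A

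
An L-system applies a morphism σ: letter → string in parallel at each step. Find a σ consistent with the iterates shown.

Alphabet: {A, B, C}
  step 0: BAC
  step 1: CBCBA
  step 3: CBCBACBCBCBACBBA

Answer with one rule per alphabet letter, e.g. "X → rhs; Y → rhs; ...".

  step 0 ⇒ step 1: BAC ⇒ CB·C·BA
    A ↦ C
    B ↦ CB
    C ↦ BA

A->C, B->CB, C->BA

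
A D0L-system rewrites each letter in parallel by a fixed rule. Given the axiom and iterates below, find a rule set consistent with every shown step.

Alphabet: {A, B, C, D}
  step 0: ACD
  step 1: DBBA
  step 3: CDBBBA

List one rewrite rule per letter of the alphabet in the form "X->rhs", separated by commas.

  step 0 ⇒ step 1: ACD ⇒ D·B·BA
    A ↦ D
    C ↦ B
    D ↦ BA
    B ↦ C  (constrained at step 1)

A->D, B->C, C->B, D->BA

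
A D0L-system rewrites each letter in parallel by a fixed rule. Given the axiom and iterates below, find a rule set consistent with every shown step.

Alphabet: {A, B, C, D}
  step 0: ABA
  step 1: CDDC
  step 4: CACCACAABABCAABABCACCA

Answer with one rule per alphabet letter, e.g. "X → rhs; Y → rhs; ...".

  step 0 ⇒ step 1: ABA ⇒ C·DD·C
    A ↦ C
    B ↦ DD
    C ↦ CA  (constrained at step 1)
    D ↦ AB  (constrained at step 1)

A->C, B->DD, C->CA, D->AB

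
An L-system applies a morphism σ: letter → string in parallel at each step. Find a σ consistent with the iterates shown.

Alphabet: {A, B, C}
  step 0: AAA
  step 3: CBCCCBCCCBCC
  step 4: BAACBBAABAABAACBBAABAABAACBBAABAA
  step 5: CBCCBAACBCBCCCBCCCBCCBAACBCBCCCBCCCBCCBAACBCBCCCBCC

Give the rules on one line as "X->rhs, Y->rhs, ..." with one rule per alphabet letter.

  step 4 ⇒ step 5: BAACBBAABAABAACBBAABAABAACBBAABAA ⇒ CB·C·C·BAA·CB·CB·C·C·CB·C·C·CB·C·C·BAA·CB·CB·C·C·CB·C·C·CB·C·C·BAA·CB·CB·C·C·CB·C·C
    A ↦ C
    B ↦ CB
    C ↦ BAA

A->C, B->CB, C->BAA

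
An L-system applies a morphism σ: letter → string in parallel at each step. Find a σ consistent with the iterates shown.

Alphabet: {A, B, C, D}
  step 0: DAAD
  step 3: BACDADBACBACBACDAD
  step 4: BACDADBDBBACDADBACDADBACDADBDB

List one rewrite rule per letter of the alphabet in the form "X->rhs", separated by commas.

  step 3 ⇒ step 4: BACDADBACBACBACDAD ⇒ BAC·D·AD·B·D·B·BAC·D·AD·BAC·D·AD·BAC·D·AD·B·D·B
    A ↦ D
    B ↦ BAC
    C ↦ AD
    D ↦ B

A->D, B->BAC, C->AD, D->B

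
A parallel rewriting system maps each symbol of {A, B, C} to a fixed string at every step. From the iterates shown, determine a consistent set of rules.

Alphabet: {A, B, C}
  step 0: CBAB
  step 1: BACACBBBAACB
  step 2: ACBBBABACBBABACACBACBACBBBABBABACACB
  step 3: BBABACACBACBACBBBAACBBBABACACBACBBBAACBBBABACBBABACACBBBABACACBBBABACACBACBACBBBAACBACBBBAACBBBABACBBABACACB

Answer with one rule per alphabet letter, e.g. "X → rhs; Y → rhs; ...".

  step 2 ⇒ step 3: ACBBBABACBBABACACBACBACBBBABBABACACB ⇒ BBA·BAC·ACB·ACB·ACB·BBA·ACB·BBA·BAC·ACB·ACB·BBA·ACB·BBA·BAC·BBA·BAC·ACB·BBA·BAC·ACB·BBA·BAC·ACB·ACB·ACB·BBA·ACB·ACB·BBA·ACB·BBA·BAC·BBA·BAC·ACB
    A ↦ BBA
    B ↦ ACB
    C ↦ BAC

A->BBA, B->ACB, C->BAC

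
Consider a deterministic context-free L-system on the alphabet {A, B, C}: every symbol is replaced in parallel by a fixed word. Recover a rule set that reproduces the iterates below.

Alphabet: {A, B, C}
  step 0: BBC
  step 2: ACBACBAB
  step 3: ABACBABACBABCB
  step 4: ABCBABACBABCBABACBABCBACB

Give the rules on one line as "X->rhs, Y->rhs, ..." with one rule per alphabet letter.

  step 3 ⇒ step 4: ABACBABACBABCB ⇒ AB·CB·AB·A·CB·AB·CB·AB·A·CB·AB·CB·A·CB
    A ↦ AB
    B ↦ CB
    C ↦ A

A->AB, B->CB, C->A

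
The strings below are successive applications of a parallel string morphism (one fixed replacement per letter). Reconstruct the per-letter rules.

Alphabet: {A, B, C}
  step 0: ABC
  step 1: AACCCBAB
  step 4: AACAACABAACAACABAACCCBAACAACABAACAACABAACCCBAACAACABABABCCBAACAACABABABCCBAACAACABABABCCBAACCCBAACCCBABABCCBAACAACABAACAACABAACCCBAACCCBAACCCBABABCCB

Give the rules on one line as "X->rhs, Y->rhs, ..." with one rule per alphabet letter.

  step 0 ⇒ step 1: ABC ⇒ AAC·CCB·AB
    A ↦ AAC
    B ↦ CCB
    C ↦ AB

A->AAC, B->CCB, C->AB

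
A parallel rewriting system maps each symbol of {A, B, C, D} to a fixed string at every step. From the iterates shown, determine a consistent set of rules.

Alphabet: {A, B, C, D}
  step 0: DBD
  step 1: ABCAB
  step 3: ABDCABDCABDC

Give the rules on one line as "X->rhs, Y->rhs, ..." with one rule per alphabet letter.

  step 0 ⇒ step 1: DBD ⇒ AB·C·AB
    B ↦ C
    D ↦ AB
    A ↦ D  (constrained at step 1)
    C ↦ DC  (constrained at step 1)

A->D, B->C, C->DC, D->AB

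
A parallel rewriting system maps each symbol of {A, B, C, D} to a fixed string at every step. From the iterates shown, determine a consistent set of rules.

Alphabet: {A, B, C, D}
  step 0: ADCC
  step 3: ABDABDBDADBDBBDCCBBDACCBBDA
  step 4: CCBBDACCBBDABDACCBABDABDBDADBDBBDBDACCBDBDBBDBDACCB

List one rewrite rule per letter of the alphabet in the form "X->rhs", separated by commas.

A->CCB, B->BD, C->DB, D->A

  step 3 ⇒ step 4: ABDABDBDADBDBBDCCBBDACCBBDA ⇒ CCB·BD·A·CCB·BD·A·BD·A·CCB·A·BD·A·BD·BD·A·DB·DB·BD·BD·A·CCB·DB·DB·BD·BD·A·CCB
    A ↦ CCB
    B ↦ BD
    C ↦ DB
    D ↦ A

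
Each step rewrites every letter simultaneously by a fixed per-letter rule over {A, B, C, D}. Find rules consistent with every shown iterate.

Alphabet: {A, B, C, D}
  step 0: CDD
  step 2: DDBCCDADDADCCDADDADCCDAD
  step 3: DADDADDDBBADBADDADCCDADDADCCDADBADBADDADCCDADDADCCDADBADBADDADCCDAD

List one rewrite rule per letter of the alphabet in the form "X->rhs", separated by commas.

A->CC, B->DDB, C->BAD, D->DAD

  step 2 ⇒ step 3: DDBCCDADDADCCDADDADCCDAD ⇒ DAD·DAD·DDB·BAD·BAD·DAD·CC·DAD·DAD·CC·DAD·BAD·BAD·DAD·CC·DAD·DAD·CC·DAD·BAD·BAD·DAD·CC·DAD
    A ↦ CC
    B ↦ DDB
    C ↦ BAD
    D ↦ DAD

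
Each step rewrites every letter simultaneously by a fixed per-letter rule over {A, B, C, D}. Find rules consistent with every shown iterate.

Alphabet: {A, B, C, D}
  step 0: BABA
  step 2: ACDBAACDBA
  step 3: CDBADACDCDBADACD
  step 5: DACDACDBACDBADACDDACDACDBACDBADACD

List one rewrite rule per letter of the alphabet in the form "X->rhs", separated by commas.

  step 2 ⇒ step 3: ACDBAACDBA ⇒ CD·B·A·DA·CD·CD·B·A·DA·CD
    A ↦ CD
    B ↦ DA
    C ↦ B
    D ↦ A

A->CD, B->DA, C->B, D->A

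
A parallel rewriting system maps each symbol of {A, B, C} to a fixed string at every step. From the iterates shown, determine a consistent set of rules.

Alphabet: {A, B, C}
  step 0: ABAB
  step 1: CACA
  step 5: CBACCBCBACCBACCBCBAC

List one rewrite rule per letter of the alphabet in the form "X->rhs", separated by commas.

A->C, B->A, C->CB

  step 0 ⇒ step 1: ABAB ⇒ C·A·C·A
    A ↦ C
    B ↦ A
    C ↦ CB  (constrained at step 1)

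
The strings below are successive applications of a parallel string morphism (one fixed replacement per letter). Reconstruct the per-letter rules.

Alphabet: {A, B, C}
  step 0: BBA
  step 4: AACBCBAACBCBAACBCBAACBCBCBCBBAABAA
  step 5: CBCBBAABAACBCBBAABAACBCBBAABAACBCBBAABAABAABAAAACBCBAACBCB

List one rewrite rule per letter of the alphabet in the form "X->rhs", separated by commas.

  step 4 ⇒ step 5: AACBCBAACBCBAACBCBAACBCBCBCBBAABAA ⇒ CB·CB·B·AA·B·AA·CB·CB·B·AA·B·AA·CB·CB·B·AA·B·AA·CB·CB·B·AA·B·AA·B·AA·B·AA·AA·CB·CB·AA·CB·CB
    A ↦ CB
    B ↦ AA
    C ↦ B

A->CB, B->AA, C->B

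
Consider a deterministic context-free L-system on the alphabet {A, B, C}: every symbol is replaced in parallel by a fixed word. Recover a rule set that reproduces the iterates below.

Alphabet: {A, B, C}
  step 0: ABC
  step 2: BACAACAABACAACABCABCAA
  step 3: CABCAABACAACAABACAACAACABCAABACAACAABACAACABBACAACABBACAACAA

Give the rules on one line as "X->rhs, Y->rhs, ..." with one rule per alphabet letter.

A->CAA, B->CAB, C->BA

  step 2 ⇒ step 3: BACAACAABACAACABCABCAA ⇒ CAB·CAA·BA·CAA·CAA·BA·CAA·CAA·CAB·CAA·BA·CAA·CAA·BA·CAA·CAB·BA·CAA·CAB·BA·CAA·CAA
    A ↦ CAA
    B ↦ CAB
    C ↦ BA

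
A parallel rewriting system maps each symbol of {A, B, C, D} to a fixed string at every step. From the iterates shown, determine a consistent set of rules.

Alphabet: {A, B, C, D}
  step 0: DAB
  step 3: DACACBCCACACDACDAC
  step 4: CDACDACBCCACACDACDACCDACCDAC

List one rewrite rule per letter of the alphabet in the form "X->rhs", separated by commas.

  step 3 ⇒ step 4: DACACBCCACACDACDAC ⇒ C·D·AC·D·AC·BCC·AC·AC·D·AC·D·AC·C·D·AC·C·D·AC
    A ↦ D
    B ↦ BCC
    C ↦ AC
    D ↦ C

A->D, B->BCC, C->AC, D->C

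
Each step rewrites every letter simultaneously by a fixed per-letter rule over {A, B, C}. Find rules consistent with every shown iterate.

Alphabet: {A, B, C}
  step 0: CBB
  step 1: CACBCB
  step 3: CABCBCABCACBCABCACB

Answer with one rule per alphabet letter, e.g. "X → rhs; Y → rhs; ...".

A->B, B->CB, C->CA

  step 0 ⇒ step 1: CBB ⇒ CA·CB·CB
    B ↦ CB
    C ↦ CA
    A ↦ B  (constrained at step 1)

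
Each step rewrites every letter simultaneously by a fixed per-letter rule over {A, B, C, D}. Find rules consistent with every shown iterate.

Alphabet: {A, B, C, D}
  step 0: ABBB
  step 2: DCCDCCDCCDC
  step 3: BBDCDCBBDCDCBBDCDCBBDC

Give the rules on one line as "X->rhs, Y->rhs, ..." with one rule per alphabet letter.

  step 2 ⇒ step 3: DCCDCCDCCDC ⇒ BB·DC·DC·BB·DC·DC·BB·DC·DC·BB·DC
    C ↦ DC
    D ↦ BB
    A ↦ C  (constrained at step 0)
    B ↦ AC  (constrained at step 0)

A->C, B->AC, C->DC, D->BB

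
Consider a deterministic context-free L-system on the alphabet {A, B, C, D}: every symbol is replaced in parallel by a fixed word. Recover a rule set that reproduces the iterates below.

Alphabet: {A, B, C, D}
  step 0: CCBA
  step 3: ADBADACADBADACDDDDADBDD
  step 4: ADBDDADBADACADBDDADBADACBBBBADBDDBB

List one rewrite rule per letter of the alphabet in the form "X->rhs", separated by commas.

A->AD, B->DD, C->AC, D->B

  step 3 ⇒ step 4: ADBADACADBADACDDDDADBDD ⇒ AD·B·DD·AD·B·AD·AC·AD·B·DD·AD·B·AD·AC·B·B·B·B·AD·B·DD·B·B
    A ↦ AD
    B ↦ DD
    C ↦ AC
    D ↦ B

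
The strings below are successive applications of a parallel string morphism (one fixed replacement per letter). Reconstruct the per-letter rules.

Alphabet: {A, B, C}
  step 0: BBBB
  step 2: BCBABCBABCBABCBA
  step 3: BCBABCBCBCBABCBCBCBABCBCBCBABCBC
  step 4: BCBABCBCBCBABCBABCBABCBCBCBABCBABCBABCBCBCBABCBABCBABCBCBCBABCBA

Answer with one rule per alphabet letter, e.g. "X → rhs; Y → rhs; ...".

A->BC, B->BC, C->BA

  step 3 ⇒ step 4: BCBABCBCBCBABCBCBCBABCBCBCBABCBC ⇒ BC·BA·BC·BC·BC·BA·BC·BA·BC·BA·BC·BC·BC·BA·BC·BA·BC·BA·BC·BC·BC·BA·BC·BA·BC·BA·BC·BC·BC·BA·BC·BA
    A ↦ BC
    B ↦ BC
    C ↦ BA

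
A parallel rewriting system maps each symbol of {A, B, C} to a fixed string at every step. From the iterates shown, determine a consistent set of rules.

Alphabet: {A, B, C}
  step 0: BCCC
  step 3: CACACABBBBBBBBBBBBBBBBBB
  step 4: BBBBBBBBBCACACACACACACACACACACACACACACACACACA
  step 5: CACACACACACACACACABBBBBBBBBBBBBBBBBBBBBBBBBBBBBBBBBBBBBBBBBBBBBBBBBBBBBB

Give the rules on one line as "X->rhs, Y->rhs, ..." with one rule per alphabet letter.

  step 4 ⇒ step 5: BBBBBBBBBCACACACACACACACACACACACACACACACACACA ⇒ CA·CA·CA·CA·CA·CA·CA·CA·CA·BB·B·BB·B·BB·B·BB·B·BB·B·BB·B·BB·B·BB·B·BB·B·BB·B·BB·B·BB·B·BB·B·BB·B·BB·B·BB·B·BB·B·BB·B
    A ↦ B
    B ↦ CA
    C ↦ BB

A->B, B->CA, C->BB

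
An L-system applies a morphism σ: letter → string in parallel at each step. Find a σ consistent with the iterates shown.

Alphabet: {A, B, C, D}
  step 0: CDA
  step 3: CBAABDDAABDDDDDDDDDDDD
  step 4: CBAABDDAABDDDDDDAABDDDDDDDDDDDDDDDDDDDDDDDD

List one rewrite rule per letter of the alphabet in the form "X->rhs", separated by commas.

A->D, B->AAB, C->CB, D->DD

  step 3 ⇒ step 4: CBAABDDAABDDDDDDDDDDDD ⇒ CB·AAB·D·D·AAB·DD·DD·D·D·AAB·DD·DD·DD·DD·DD·DD·DD·DD·DD·DD·DD·DD
    A ↦ D
    B ↦ AAB
    C ↦ CB
    D ↦ DD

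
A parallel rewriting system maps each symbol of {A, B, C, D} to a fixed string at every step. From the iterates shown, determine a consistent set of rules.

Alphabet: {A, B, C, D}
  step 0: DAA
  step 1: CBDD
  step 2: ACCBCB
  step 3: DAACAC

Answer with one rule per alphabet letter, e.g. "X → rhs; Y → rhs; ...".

A->D, B->C, C->A, D->CB

  step 2 ⇒ step 3: ACCBCB ⇒ D·A·A·C·A·C
    A ↦ D
    B ↦ C
    C ↦ A
  step 0 ⇒ step 1: DAA ⇒ CB·D·D
    D ↦ CB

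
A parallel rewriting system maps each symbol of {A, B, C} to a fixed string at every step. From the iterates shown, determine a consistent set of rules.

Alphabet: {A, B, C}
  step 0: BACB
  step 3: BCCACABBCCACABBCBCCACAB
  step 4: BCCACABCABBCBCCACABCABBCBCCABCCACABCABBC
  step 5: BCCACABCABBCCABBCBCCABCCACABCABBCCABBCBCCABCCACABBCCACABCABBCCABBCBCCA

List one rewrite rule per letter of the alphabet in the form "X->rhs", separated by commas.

A->B, B->BC, C->CA

  step 4 ⇒ step 5: BCCACABCABBCBCCACABCABBCBCCABCCACABCABBC ⇒ BC·CA·CA·B·CA·B·BC·CA·B·BC·BC·CA·BC·CA·CA·B·CA·B·BC·CA·B·BC·BC·CA·BC·CA·CA·B·BC·CA·CA·B·CA·B·BC·CA·B·BC·BC·CA
    A ↦ B
    B ↦ BC
    C ↦ CA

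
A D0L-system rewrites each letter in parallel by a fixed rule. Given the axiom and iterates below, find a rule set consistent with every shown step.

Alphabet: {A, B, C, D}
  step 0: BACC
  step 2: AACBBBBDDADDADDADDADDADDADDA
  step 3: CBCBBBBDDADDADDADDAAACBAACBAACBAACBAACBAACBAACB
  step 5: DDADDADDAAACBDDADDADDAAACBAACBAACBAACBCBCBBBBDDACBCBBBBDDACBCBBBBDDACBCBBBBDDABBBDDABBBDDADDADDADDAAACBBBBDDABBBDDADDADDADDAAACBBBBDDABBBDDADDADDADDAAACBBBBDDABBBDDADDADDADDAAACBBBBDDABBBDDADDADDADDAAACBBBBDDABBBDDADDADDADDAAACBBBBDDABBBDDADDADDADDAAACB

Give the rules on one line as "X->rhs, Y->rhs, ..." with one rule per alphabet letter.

A->CB, B->DDA, C->BBB, D->A

  step 2 ⇒ step 3: AACBBBBDDADDADDADDADDADDADDA ⇒ CB·CB·BBB·DDA·DDA·DDA·DDA·A·A·CB·A·A·CB·A·A·CB·A·A·CB·A·A·CB·A·A·CB·A·A·CB
    A ↦ CB
    B ↦ DDA
    C ↦ BBB
    D ↦ A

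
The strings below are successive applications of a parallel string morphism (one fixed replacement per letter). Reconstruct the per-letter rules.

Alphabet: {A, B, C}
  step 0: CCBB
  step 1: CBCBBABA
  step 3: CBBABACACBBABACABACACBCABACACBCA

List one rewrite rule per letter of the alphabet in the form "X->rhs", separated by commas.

  step 0 ⇒ step 1: CCBB ⇒ CB·CB·BA·BA
    B ↦ BA
    C ↦ CB
    A ↦ CA  (constrained at step 1)

A->CA, B->BA, C->CB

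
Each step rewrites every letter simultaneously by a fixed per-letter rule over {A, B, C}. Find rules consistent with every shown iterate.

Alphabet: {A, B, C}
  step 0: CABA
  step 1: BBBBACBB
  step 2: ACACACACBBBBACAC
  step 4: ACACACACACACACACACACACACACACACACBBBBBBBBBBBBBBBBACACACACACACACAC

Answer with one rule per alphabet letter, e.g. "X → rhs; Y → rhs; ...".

A->BB, B->AC, C->BB

  step 1 ⇒ step 2: BBBBACBB ⇒ AC·AC·AC·AC·BB·BB·AC·AC
    A ↦ BB
    B ↦ AC
    C ↦ BB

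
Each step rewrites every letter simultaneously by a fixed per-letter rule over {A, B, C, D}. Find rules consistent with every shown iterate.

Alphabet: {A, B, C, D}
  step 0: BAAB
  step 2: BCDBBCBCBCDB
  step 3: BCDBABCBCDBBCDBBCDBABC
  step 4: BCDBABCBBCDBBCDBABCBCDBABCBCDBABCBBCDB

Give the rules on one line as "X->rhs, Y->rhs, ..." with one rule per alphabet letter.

A->B, B->BC, C->DB, D->A

  step 3 ⇒ step 4: BCDBABCBCDBBCDBBCDBABC ⇒ BC·DB·A·BC·B·BC·DB·BC·DB·A·BC·BC·DB·A·BC·BC·DB·A·BC·B·BC·DB
    A ↦ B
    B ↦ BC
    C ↦ DB
    D ↦ A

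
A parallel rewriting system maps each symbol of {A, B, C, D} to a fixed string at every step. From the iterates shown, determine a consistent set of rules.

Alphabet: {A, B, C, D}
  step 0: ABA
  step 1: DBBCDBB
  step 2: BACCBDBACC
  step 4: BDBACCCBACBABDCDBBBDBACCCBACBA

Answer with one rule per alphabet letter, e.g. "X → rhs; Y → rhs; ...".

  step 1 ⇒ step 2: DBBCDBB ⇒ BA·C·C·BD·BA·C·C
    B ↦ C
    C ↦ BD
    D ↦ BA
  step 0 ⇒ step 1: ABA ⇒ DBB·C·DBB
    A ↦ DBB

A->DBB, B->C, C->BD, D->BA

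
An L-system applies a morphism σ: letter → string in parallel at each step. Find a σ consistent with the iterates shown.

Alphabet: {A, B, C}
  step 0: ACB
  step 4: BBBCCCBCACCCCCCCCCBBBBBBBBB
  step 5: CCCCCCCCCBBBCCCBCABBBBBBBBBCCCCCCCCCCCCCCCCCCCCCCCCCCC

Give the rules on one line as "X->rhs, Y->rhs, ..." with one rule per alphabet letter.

  step 4 ⇒ step 5: BBBCCCBCACCCCCCCCCBBBBBBBBB ⇒ CCC·CCC·CCC·B·B·B·CCC·B·CA·B·B·B·B·B·B·B·B·B·CCC·CCC·CCC·CCC·CCC·CCC·CCC·CCC·CCC
    A ↦ CA
    B ↦ CCC
    C ↦ B

A->CA, B->CCC, C->B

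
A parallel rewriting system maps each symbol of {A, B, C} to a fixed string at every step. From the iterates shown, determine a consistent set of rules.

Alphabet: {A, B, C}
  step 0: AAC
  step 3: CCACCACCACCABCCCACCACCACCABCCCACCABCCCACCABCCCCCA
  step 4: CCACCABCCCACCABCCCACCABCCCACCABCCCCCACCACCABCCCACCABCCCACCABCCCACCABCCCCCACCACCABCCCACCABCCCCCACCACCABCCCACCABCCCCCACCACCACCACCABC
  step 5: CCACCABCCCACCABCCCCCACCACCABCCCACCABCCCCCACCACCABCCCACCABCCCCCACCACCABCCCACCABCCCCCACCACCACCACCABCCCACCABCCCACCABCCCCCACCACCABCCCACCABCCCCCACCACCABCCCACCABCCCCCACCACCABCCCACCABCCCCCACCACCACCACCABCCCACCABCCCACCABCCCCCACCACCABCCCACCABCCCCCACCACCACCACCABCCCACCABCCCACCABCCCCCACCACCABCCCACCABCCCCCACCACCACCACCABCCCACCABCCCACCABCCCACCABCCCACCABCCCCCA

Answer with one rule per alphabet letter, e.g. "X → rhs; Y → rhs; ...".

  step 4 ⇒ step 5: CCACCABCCCACCABCCCACCABCCCACCABCCCCCACCACCABCCCACCABCCCACCABCCCACCABCCCCCACCACCABCCCACCABCCCCCACCACCABCCCACCABCCCCCACCACCACCACCABC ⇒ CCA·CCA·BC·CCA·CCA·BC·CC·CCA·CCA·CCA·BC·CCA·CCA·BC·CC·CCA·CCA·CCA·BC·CCA·CCA·BC·CC·CCA·CCA·CCA·BC·CCA·CCA·BC·CC·CCA·CCA·CCA·CCA·CCA·BC·CCA·CCA·BC·CCA·CCA·BC·CC·CCA·CCA·CCA·BC·CCA·CCA·BC·CC·CCA·CCA·CCA·BC·CCA·CCA·BC·CC·CCA·CCA·CCA·BC·CCA·CCA·BC·CC·CCA·CCA·CCA·CCA·CCA·BC·CCA·CCA·BC·CCA·CCA·BC·CC·CCA·CCA·CCA·BC·CCA·CCA·BC·CC·CCA·CCA·CCA·CCA·CCA·BC·CCA·CCA·BC·CCA·CCA·BC·CC·CCA·CCA·CCA·BC·CCA·CCA·BC·CC·CCA·CCA·CCA·CCA·CCA·BC·CCA·CCA·BC·CCA·CCA·BC·CCA·CCA·BC·CCA·CCA·BC·CC·CCA
    A ↦ BC
    B ↦ CC
    C ↦ CCA

A->BC, B->CC, C->CCA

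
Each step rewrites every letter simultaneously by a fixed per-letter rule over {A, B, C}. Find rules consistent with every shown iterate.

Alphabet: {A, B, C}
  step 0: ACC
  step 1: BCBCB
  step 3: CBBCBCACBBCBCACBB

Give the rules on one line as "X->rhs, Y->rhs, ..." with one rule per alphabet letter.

  step 0 ⇒ step 1: ACC ⇒ B·CB·CB
    A ↦ B
    C ↦ CB
    B ↦ CA  (constrained at step 1)

A->B, B->CA, C->CB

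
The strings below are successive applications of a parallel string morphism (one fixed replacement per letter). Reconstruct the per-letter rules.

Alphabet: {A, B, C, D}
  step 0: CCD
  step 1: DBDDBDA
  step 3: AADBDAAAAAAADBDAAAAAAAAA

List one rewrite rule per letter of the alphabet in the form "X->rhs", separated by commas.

A->AA, B->CAD, C->DBD, D->A

  step 0 ⇒ step 1: CCD ⇒ DBD·DBD·A
    C ↦ DBD
    D ↦ A
    A ↦ AA  (constrained at step 1)
    B ↦ CAD  (constrained at step 1)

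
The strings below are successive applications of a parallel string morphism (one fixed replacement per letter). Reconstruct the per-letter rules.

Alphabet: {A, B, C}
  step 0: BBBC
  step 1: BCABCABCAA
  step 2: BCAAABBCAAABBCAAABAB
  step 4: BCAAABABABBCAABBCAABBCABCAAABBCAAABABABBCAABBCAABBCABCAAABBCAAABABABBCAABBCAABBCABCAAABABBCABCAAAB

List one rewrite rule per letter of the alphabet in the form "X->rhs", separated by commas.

  step 1 ⇒ step 2: BCABCABCAA ⇒ BCA·A·AB·BCA·A·AB·BCA·A·AB·AB
    A ↦ AB
    B ↦ BCA
    C ↦ A

A->AB, B->BCA, C->A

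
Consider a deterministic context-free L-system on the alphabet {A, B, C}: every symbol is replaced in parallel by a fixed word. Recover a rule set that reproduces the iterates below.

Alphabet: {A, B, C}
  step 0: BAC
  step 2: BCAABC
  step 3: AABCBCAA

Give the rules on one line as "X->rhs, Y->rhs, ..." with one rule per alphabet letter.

A->BC, B->A, C->A

  step 2 ⇒ step 3: BCAABC ⇒ A·A·BC·BC·A·A
    A ↦ BC
    B ↦ A
    C ↦ A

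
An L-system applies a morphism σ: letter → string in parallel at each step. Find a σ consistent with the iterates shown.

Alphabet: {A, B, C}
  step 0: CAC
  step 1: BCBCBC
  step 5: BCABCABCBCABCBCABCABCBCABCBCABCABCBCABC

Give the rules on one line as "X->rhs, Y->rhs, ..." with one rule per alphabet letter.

A->BC, B->A, C->BC

  step 0 ⇒ step 1: CAC ⇒ BC·BC·BC
    A ↦ BC
    C ↦ BC
    B ↦ A  (constrained at step 1)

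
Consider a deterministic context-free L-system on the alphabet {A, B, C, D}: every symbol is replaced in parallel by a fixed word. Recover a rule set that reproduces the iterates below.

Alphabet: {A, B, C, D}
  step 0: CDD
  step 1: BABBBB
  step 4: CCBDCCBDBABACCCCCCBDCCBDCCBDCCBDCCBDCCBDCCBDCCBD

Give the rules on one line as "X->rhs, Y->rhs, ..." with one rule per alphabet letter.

  step 0 ⇒ step 1: CDD ⇒ BA·BB·BB
    C ↦ BA
    D ↦ BB
    A ↦ BD  (constrained at step 1)
    B ↦ CC  (constrained at step 1)

A->BD, B->CC, C->BA, D->BB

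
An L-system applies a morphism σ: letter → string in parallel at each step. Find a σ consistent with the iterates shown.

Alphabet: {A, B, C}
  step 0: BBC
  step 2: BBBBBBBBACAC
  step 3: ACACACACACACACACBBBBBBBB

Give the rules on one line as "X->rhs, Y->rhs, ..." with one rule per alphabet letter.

A->BB, B->AC, C->BB

  step 2 ⇒ step 3: BBBBBBBBACAC ⇒ AC·AC·AC·AC·AC·AC·AC·AC·BB·BB·BB·BB
    A ↦ BB
    B ↦ AC
    C ↦ BB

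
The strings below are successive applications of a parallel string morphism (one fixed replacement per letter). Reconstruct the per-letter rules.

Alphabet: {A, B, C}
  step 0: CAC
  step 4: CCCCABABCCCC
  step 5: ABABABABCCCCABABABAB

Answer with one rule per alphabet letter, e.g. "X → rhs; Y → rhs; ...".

A->C, B->C, C->AB

  step 4 ⇒ step 5: CCCCABABCCCC ⇒ AB·AB·AB·AB·C·C·C·C·AB·AB·AB·AB
    A ↦ C
    B ↦ C
    C ↦ AB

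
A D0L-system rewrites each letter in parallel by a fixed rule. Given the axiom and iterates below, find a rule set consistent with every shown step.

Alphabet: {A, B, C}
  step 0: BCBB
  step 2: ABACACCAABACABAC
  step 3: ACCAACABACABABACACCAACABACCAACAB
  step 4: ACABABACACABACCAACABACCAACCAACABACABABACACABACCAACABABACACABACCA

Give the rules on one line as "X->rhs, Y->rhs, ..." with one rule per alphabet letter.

A->AC, B->CA, C->AB

  step 3 ⇒ step 4: ACCAACABACABABACACCAACABACCAACAB ⇒ AC·AB·AB·AC·AC·AB·AC·CA·AC·AB·AC·CA·AC·CA·AC·AB·AC·AB·AB·AC·AC·AB·AC·CA·AC·AB·AB·AC·AC·AB·AC·CA
    A ↦ AC
    B ↦ CA
    C ↦ AB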